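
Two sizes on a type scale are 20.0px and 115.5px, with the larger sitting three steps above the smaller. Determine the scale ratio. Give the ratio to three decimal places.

1.794

r³ = 115.5 / 20.0, so r = (115.5/20.0)^(1/3).
r = 5.7750^(1/3) ≈ 1.7941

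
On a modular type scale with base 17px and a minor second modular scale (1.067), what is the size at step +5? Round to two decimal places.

23.51px

A modular type scale is a geometric sequence: sizeₙ = base × rⁿ.
17.0 × 1.067⁵ = 17.0 × 1.38300 ≈ 23.51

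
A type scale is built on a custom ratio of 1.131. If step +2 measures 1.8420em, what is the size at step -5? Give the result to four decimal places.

The gap is -5 − (2) = -7 steps, so the factor is 1.131^-7.
1.8420 ÷ 1.131⁷ = 1.8420 ÷ 2.36722 ≈ 0.7781

0.7781em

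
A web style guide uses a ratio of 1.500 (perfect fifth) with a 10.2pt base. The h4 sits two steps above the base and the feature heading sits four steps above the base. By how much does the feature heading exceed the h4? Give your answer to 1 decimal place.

28.7pt

Step 2: 10.2 × 1.500² = 22.950pt
Step 4: 10.2 × 1.500⁴ = 51.637pt
Difference: 51.637 − 22.950 = 28.687pt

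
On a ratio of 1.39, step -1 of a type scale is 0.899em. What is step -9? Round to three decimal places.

0.899 ÷ 1.39⁸ = 0.899 ÷ 13.93537 ≈ 0.065

0.065em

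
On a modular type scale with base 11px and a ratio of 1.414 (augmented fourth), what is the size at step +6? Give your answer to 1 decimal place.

Every step multiplies by the scale ratio.
11.0 × 1.414⁶ = 11.0 × 7.99275 ≈ 87.92

87.9px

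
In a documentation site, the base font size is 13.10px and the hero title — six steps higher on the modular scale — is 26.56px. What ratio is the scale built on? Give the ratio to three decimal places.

1.125

r⁶ = 26.56 / 13.10, so r = (26.56/13.10)^(1/6).
r = 2.0275^(1/6) ≈ 1.1250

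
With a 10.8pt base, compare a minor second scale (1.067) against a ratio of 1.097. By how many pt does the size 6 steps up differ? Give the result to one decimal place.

2.9pt

Minor second: 10.8 × 1.067⁶ = 15.937pt
At 1.097: 10.8 × 1.097⁶ = 18.822pt
Difference: 18.822 − 15.937 = 2.885pt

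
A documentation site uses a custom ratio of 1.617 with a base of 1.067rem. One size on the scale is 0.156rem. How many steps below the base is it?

1.617ⁿ = 1.067 / 0.156 = 6.8397
n = ln(6.8397) / ln(1.617) = 1.9228 / 0.4806 ≈ 4.00

4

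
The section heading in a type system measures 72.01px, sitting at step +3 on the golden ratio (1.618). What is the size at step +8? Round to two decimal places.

The gap is 8 − (3) = 5 steps, so the factor is 1.618^5.
72.01 × 1.618⁵ = 72.01 × 11.08901 ≈ 798.519

798.52px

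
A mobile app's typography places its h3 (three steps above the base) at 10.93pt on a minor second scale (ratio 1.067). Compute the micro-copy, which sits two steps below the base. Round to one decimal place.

7.9pt

10.93 ÷ 1.067⁵ = 10.93 ÷ 1.38300 ≈ 7.903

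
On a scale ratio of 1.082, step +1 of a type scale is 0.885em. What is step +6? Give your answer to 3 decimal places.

1.312em

0.885 × 1.082⁵ = 0.885 × 1.48298 ≈ 1.312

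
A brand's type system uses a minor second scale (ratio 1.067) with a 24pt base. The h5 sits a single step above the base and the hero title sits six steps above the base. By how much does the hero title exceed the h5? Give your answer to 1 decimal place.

9.8pt

Step 1: 24.0 × 1.067 = 25.608pt
Step 6: 24.0 × 1.067⁶ = 35.416pt
Difference: 35.416 − 25.608 = 9.808pt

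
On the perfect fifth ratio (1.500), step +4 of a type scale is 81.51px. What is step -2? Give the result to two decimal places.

Moving from step +4 to step -2 is 6 steps down, so divide by r⁶.
81.51 ÷ 1.500⁶ = 81.51 ÷ 11.39062 ≈ 7.156

7.16px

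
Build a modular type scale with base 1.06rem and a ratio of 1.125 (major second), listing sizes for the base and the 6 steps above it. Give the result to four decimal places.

Step 0: 1.06rem
Step 1: 1.06 × 1.125 = 1.1925
Step 2: 1.06 × 1.125² = 1.3416
Step 3: 1.06 × 1.125³ = 1.5093
Step 4: 1.06 × 1.125⁴ = 1.6979
Step 5: 1.06 × 1.125⁵ = 1.9102
Step 6: 1.06 × 1.125⁶ = 2.1489

1.0600rem, 1.1925rem, 1.3416rem, 1.5093rem, 1.6979rem, 1.9102rem, 2.1489rem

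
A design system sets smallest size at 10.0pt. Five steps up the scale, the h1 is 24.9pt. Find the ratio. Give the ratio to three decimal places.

The ratio satisfies 10.0 × r⁵ = 24.9, so r = (24.9 / 10.0)^(1/5).
r = 2.4900^(1/5) ≈ 1.2002

1.200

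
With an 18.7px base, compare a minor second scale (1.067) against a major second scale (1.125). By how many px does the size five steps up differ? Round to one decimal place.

7.8px

Minor second: 18.7 × 1.067⁵ = 25.862px
Major second: 18.7 × 1.125⁵ = 33.698px
Difference: 33.698 − 25.862 = 7.836px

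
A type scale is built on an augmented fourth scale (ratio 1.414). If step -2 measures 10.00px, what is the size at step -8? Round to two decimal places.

Moving from step -2 to step -8 is 6 steps down, so divide by r⁶.
10.00 ÷ 1.414⁶ = 10.00 ÷ 7.99275 ≈ 1.251

1.25px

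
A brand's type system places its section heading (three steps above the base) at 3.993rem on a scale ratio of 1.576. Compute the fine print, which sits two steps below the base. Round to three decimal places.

Moving from step +3 to step -2 is 5 steps down, so divide by r⁵.
3.993 ÷ 1.576⁵ = 3.993 ÷ 9.72257 ≈ 0.411

0.411rem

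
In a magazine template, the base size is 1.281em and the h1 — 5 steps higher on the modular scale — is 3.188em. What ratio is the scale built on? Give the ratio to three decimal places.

1.200

r⁵ = 3.188 / 1.281, so r = (3.188/1.281)^(1/5).
r = 2.4887^(1/5) ≈ 1.2000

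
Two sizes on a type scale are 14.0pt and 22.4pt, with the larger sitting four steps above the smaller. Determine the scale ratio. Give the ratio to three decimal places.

1.125

The ratio satisfies 14.0 × r⁴ = 22.4, so r = (22.4 / 14.0)^(1/4).
r = 1.6000^(1/4) ≈ 1.1247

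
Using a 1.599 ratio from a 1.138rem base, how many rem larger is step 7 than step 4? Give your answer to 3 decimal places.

22.975rem

Step 4: 1.138 × 1.599⁴ = 7.43937rem
Step 7: 1.138 × 1.599⁷ = 30.41456rem
Difference: 30.41456 − 7.43937 = 22.97519rem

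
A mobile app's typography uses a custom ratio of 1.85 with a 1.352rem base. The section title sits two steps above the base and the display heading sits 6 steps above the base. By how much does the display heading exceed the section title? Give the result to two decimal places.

Step 2: 1.352 × 1.85² = 4.6272rem
Step 6: 1.352 × 1.85⁶ = 54.2010rem
Difference: 54.2010 − 4.6272 = 49.5738rem

49.57rem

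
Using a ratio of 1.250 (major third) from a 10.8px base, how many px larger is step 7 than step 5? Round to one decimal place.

18.5px

Step 5: 10.8 × 1.250⁵ = 32.959px
Step 7: 10.8 × 1.250⁷ = 51.498px
Difference: 51.498 − 32.959 = 18.539px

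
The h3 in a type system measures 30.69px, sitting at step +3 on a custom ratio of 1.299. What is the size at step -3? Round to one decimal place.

Moving from step +3 to step -3 is 6 steps down, so divide by r⁶.
30.69 ÷ 1.299⁶ = 30.69 ÷ 4.80457 ≈ 6.388

6.4px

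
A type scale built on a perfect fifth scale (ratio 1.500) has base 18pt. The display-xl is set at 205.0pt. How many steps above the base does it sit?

1.500ⁿ = 205.0 / 18 = 11.3889
n = ln(11.3889) / ln(1.500) = 2.4326 / 0.4055 ≈ 6.00

6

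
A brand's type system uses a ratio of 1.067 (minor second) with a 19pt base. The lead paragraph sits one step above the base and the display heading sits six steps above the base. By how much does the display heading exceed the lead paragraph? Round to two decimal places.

7.76pt

Step 1: 19.0 × 1.067 = 20.2730pt
Step 6: 19.0 × 1.067⁶ = 28.0376pt
Difference: 28.0376 − 20.2730 = 7.7646pt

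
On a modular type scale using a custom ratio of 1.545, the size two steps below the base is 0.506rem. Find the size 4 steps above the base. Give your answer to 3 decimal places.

6.882rem

0.506 × 1.545⁶ = 0.506 × 13.60100 ≈ 6.882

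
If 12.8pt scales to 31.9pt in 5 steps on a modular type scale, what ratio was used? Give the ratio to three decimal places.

1.200

r⁵ = 31.9 / 12.8, so r = (31.9/12.8)^(1/5).
r = 2.4922^(1/5) ≈ 1.2004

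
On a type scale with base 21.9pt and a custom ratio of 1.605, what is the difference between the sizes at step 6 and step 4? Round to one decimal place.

Step 4: 21.9 × 1.605⁴ = 145.326pt
Step 6: 21.9 × 1.605⁶ = 374.364pt
Difference: 374.364 − 145.326 = 229.038pt

229.0pt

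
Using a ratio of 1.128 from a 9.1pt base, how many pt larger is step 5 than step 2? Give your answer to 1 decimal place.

Step 2: 9.1 × 1.128² = 11.579pt
Step 5: 9.1 × 1.128⁵ = 16.618pt
Difference: 16.618 − 11.579 = 5.039pt

5.0pt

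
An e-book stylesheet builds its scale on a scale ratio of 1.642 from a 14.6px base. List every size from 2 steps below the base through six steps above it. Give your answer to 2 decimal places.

Step -2: 14.6 ÷ 1.642² = 5.42
Step -1: 14.6 ÷ 1.642 = 8.89
Step 0: 14.6px
Step 1: 14.6 × 1.642 = 23.97
Step 2: 14.6 × 1.642² = 39.36
Step 3: 14.6 × 1.642³ = 64.64
Step 4: 14.6 × 1.642⁴ = 106.13
Step 5: 14.6 × 1.642⁵ = 174.27
Step 6: 14.6 × 1.642⁶ = 286.15

5.42px, 8.89px, 14.60px, 23.97px, 39.36px, 64.64px, 106.13px, 174.27px, 286.15px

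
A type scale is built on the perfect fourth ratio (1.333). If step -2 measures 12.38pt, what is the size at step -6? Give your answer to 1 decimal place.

3.9pt

12.38 ÷ 1.333⁴ = 12.38 ÷ 3.15733 ≈ 3.921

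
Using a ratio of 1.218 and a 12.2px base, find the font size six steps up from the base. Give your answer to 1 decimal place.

12.2 × 1.218⁶ = 12.2 × 3.26500 ≈ 39.83

39.8px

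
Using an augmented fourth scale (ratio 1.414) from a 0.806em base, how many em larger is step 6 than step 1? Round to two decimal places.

Step 1: 0.806 × 1.414 = 1.1397em
Step 6: 0.806 × 1.414⁶ = 6.4422em
Difference: 6.4422 − 1.1397 = 5.3025em

5.30em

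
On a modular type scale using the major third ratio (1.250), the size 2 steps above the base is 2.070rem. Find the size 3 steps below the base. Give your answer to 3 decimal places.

2.070 ÷ 1.250⁵ = 2.070 ÷ 3.05176 ≈ 0.678

0.678rem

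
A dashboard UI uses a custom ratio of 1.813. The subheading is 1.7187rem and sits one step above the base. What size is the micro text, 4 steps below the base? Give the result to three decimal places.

0.088rem

1.7187 ÷ 1.813⁵ = 1.7187 ÷ 19.58795 ≈ 0.088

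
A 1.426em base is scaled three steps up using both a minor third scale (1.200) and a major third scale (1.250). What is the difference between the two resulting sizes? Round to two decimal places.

0.32em

Minor third: 1.426 × 1.200³ = 2.4641em
Major third: 1.426 × 1.250³ = 2.7852em
Difference: 2.7852 − 2.4641 = 0.3211em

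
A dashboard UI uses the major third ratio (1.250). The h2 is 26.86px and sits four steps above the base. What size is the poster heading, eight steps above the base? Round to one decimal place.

65.6px

26.86 × 1.250⁴ = 26.86 × 2.44141 ≈ 65.576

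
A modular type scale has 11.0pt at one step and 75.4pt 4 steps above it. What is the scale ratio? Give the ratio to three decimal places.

r⁴ = 75.4 / 11.0, so r = (75.4/11.0)^(1/4).
r = 6.8545^(1/4) ≈ 1.6181

1.618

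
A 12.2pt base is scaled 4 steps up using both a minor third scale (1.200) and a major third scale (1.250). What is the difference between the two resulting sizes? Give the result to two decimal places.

4.49pt

Minor third: 12.2 × 1.200⁴ = 25.2979pt
Major third: 12.2 × 1.250⁴ = 29.7852pt
Difference: 29.7852 − 25.2979 = 4.4873pt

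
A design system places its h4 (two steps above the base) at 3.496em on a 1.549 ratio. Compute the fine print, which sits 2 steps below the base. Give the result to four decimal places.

3.496 ÷ 1.549⁴ = 3.496 ÷ 5.75713 ≈ 0.6072

0.6072em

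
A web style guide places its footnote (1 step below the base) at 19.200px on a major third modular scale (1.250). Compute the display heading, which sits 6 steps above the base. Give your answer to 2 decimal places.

19.200 × 1.250⁷ = 19.200 × 4.76837 ≈ 91.553

91.55px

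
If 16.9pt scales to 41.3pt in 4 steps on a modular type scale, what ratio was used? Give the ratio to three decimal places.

r⁴ = 41.3 / 16.9, so r = (41.3/16.9)^(1/4).
r = 2.4438^(1/4) ≈ 1.2503

1.250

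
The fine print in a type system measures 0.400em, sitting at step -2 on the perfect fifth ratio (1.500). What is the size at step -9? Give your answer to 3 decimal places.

Moving from step -2 to step -9 is 7 steps down, so divide by r⁷.
0.400 ÷ 1.500⁷ = 0.400 ÷ 17.08594 ≈ 0.023

0.023em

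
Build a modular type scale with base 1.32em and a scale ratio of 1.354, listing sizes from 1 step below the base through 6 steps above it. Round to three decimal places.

0.975em, 1.320em, 1.787em, 2.420em, 3.277em, 4.437em, 6.007em, 8.134em

Step -1: 1.32 ÷ 1.354 = 0.975
Step 0: 1.32em
Step 1: 1.32 × 1.354 = 1.787
Step 2: 1.32 × 1.354² = 2.420
Step 3: 1.32 × 1.354³ = 3.277
Step 4: 1.32 × 1.354⁴ = 4.437
Step 5: 1.32 × 1.354⁵ = 6.007
Step 6: 1.32 × 1.354⁶ = 8.134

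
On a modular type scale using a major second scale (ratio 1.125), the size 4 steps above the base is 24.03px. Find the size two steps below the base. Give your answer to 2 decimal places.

Moving from step +4 to step -2 is 6 steps down, so divide by r⁶.
24.03 ÷ 1.125⁶ = 24.03 ÷ 2.02729 ≈ 11.853

11.85px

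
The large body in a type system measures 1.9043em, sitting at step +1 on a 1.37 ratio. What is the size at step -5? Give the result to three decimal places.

0.288em

1.9043 ÷ 1.37⁶ = 1.9043 ÷ 6.61186 ≈ 0.288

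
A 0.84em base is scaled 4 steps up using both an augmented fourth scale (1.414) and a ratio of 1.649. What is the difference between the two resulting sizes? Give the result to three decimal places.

Augmented fourth: 0.84 × 1.414⁴ = 3.35797em
At 1.649: 0.84 × 1.649⁴ = 6.21101em
Difference: 6.21101 − 3.35797 = 2.85304em

2.853em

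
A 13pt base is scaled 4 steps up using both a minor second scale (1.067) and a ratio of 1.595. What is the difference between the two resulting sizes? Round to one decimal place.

67.3pt

Minor second: 13.0 × 1.067⁴ = 16.850pt
At 1.595: 13.0 × 1.595⁴ = 84.137pt
Difference: 84.137 − 16.850 = 67.287pt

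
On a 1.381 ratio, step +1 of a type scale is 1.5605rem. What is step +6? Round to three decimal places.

7.838rem

Moving from step +1 to step +6 is 5 steps up, so multiply by r⁵.
1.5605 × 1.381⁵ = 1.5605 × 5.02306 ≈ 7.838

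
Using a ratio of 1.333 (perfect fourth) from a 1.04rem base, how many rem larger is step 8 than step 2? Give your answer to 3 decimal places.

Step 2: 1.04 × 1.333² = 1.84796rem
Step 8: 1.04 × 1.333⁸ = 10.36751rem
Difference: 10.36751 − 1.84796 = 8.51955rem

8.520rem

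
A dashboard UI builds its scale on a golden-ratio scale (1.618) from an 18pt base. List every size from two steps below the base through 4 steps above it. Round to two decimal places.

6.88pt, 11.12pt, 18.00pt, 29.12pt, 47.12pt, 76.24pt, 123.36pt

Step -2: 18.0 ÷ 1.618² = 6.88
Step -1: 18.0 ÷ 1.618 = 11.12
Step 0: 18pt
Step 1: 18.0 × 1.618 = 29.12
Step 2: 18.0 × 1.618² = 47.12
Step 3: 18.0 × 1.618³ = 76.24
Step 4: 18.0 × 1.618⁴ = 123.36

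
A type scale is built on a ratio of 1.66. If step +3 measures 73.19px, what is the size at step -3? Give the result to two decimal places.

73.19 ÷ 1.66⁶ = 73.19 ÷ 20.92418 ≈ 3.498

3.50px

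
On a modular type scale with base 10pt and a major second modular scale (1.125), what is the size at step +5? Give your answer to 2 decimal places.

A modular type scale is a geometric sequence: sizeₙ = base × rⁿ.
10.0 × 1.125⁵ = 10.0 × 1.80203 ≈ 18.02

18.02pt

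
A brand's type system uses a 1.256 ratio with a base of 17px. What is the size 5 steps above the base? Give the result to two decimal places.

53.14px

17.0 × 1.256⁵ = 17.0 × 3.12571 ≈ 53.14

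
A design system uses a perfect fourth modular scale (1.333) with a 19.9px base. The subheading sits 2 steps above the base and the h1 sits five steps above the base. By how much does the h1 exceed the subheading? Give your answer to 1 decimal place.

48.4px

Step 2: 19.9 × 1.333² = 35.360px
Step 5: 19.9 × 1.333⁵ = 83.754px
Difference: 83.754 − 35.360 = 48.394px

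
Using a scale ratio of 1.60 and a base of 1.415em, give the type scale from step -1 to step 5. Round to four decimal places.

Step -1: 1.415 ÷ 1.60 = 0.8844
Step 0: 1.415em
Step 1: 1.415 × 1.60 = 2.2640
Step 2: 1.415 × 1.60² = 3.6224
Step 3: 1.415 × 1.60³ = 5.7958
Step 4: 1.415 × 1.60⁴ = 9.2733
Step 5: 1.415 × 1.60⁵ = 14.8374

0.8844em, 1.4150em, 2.2640em, 3.6224em, 5.7958em, 9.2733em, 14.8374em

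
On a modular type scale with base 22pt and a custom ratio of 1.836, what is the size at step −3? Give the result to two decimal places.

3.55pt

22.0 ÷ 1.836³ = 22.0 ÷ 6.18897 ≈ 3.55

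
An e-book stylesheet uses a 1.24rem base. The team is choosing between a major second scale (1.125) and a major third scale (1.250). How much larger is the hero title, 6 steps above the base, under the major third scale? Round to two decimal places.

2.22rem

Major second: 1.24 × 1.125⁶ = 2.5138rem
Major third: 1.24 × 1.250⁶ = 4.7302rem
Difference: 4.7302 − 2.5138 = 2.2164rem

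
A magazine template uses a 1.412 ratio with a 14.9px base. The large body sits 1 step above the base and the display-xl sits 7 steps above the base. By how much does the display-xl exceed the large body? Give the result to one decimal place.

Step 1: 14.9 × 1.412 = 21.039px
Step 7: 14.9 × 1.412⁷ = 166.736px
Difference: 166.736 − 21.039 = 145.697px

145.7px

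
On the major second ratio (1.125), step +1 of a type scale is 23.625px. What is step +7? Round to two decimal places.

47.89px

Moving from step +1 to step +7 is 6 steps up, so multiply by r⁶.
23.625 × 1.125⁶ = 23.625 × 2.02729 ≈ 47.895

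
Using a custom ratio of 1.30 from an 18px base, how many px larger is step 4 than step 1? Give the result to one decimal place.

28.0px

Step 1: 18.0 × 1.30 = 23.400px
Step 4: 18.0 × 1.30⁴ = 51.410px
Difference: 51.410 − 23.400 = 28.010px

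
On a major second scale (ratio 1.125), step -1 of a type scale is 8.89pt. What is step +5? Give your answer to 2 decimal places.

18.02pt

Moving from step -1 to step +5 is 6 steps up, so multiply by r⁶.
8.89 × 1.125⁶ = 8.89 × 2.02729 ≈ 18.023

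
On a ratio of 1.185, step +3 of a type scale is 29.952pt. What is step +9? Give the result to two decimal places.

82.93pt

29.952 × 1.185⁶ = 29.952 × 2.76892 ≈ 82.935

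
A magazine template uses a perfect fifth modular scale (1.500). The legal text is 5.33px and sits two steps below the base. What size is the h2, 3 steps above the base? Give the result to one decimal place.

40.5px

The gap is 3 − (-2) = 5 steps, so the factor is 1.500^5.
5.33 × 1.500⁵ = 5.33 × 7.59375 ≈ 40.475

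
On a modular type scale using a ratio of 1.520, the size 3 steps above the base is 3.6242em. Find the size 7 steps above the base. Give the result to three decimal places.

The gap is 7 − (3) = 4 steps, so the factor is 1.520^4.
3.6242 × 1.520⁴ = 3.6242 × 5.33795 ≈ 19.346

19.346em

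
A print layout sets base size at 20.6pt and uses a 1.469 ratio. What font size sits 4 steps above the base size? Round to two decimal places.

20.6 × 1.469⁴ = 20.6 × 4.65680 ≈ 95.93

95.93pt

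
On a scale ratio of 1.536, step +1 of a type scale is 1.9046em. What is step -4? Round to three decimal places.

0.223em

The gap is -4 − (1) = -5 steps, so the factor is 1.536^-5.
1.9046 ÷ 1.536⁵ = 1.9046 ÷ 8.54980 ≈ 0.223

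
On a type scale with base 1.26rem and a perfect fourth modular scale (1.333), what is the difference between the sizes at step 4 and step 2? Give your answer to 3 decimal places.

Step 2: 1.26 × 1.333² = 2.23888rem
Step 4: 1.26 × 1.333⁴ = 3.97824rem
Difference: 3.97824 − 2.23888 = 1.73936rem

1.739rem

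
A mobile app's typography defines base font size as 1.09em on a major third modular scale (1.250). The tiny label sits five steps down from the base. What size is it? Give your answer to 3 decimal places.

1.09 ÷ 1.250⁵ = 1.09 ÷ 3.05176 ≈ 0.357

0.357em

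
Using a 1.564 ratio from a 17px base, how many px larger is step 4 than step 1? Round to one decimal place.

Step 1: 17.0 × 1.564 = 26.588px
Step 4: 17.0 × 1.564⁴ = 101.718px
Difference: 101.718 − 26.588 = 75.130px

75.1px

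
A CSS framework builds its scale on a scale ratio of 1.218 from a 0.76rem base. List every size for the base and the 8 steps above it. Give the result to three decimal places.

0.760rem, 0.926rem, 1.127rem, 1.373rem, 1.673rem, 2.037rem, 2.481rem, 3.022rem, 3.681rem

Step 0: 0.76rem
Step 1: 0.76 × 1.218 = 0.926
Step 2: 0.76 × 1.218² = 1.127
Step 3: 0.76 × 1.218³ = 1.373
Step 4: 0.76 × 1.218⁴ = 1.673
Step 5: 0.76 × 1.218⁵ = 2.037
Step 6: 0.76 × 1.218⁶ = 2.481
Step 7: 0.76 × 1.218⁷ = 3.022
Step 8: 0.76 × 1.218⁸ = 3.681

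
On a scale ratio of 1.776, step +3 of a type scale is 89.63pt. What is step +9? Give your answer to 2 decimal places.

89.63 × 1.776⁶ = 89.63 × 31.38035 ≈ 2812.621

2812.62pt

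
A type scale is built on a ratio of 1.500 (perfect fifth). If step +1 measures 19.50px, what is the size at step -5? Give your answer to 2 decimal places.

1.71px

Moving from step +1 to step -5 is 6 steps down, so divide by r⁶.
19.50 ÷ 1.500⁶ = 19.50 ÷ 11.39062 ≈ 1.712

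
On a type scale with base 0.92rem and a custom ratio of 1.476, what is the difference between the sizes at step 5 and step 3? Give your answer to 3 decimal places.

3.487rem

Step 3: 0.92 × 1.476³ = 2.95833rem
Step 5: 0.92 × 1.476⁵ = 6.44495rem
Difference: 6.44495 − 2.95833 = 3.48662rem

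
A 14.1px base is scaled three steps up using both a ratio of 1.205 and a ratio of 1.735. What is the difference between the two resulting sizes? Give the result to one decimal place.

49.0px

At 1.205: 14.1 × 1.205³ = 24.671px
At 1.735: 14.1 × 1.735³ = 73.641px
Difference: 73.641 − 24.671 = 48.970px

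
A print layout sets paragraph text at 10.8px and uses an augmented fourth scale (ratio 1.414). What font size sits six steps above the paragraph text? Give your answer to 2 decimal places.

A modular type scale is a geometric sequence: sizeₙ = base × rⁿ.
10.8 × 1.414⁶ = 10.8 × 7.99275 ≈ 86.32

86.32px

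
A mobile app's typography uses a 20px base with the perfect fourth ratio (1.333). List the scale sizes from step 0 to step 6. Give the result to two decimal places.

Step 0: 20px
Step 1: 20.0 × 1.333 = 26.66
Step 2: 20.0 × 1.333² = 35.54
Step 3: 20.0 × 1.333³ = 47.37
Step 4: 20.0 × 1.333⁴ = 63.15
Step 5: 20.0 × 1.333⁵ = 84.17
Step 6: 20.0 × 1.333⁶ = 112.20

20.00px, 26.66px, 35.54px, 47.37px, 63.15px, 84.17px, 112.20px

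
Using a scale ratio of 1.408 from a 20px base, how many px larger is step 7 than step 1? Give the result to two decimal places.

191.25px

Step 1: 20.0 × 1.408 = 28.1600px
Step 7: 20.0 × 1.408⁷ = 219.4060px
Difference: 219.4060 − 28.1600 = 191.2460px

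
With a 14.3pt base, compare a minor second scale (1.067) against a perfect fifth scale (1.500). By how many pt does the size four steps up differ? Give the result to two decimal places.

53.86pt

Minor second: 14.3 × 1.067⁴ = 18.5350pt
Perfect fifth: 14.3 × 1.500⁴ = 72.3937pt
Difference: 72.3937 − 18.5350 = 53.8587pt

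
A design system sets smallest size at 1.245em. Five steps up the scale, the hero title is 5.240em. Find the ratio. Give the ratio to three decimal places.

1.333

r⁵ = 5.240 / 1.245, so r = (5.240/1.245)^(1/5).
r = 4.2088^(1/5) ≈ 1.3330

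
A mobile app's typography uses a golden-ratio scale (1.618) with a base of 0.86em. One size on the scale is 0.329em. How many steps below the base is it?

1.618ⁿ = 0.86 / 0.329 = 2.6140
n = ln(2.6140) / ln(1.618) = 0.9609 / 0.4812 ≈ 2.00

2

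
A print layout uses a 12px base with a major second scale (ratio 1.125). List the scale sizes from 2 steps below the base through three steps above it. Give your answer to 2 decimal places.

Step -2: 12.0 ÷ 1.125² = 9.48
Step -1: 12.0 ÷ 1.125 = 10.67
Step 0: 12px
Step 1: 12.0 × 1.125 = 13.50
Step 2: 12.0 × 1.125² = 15.19
Step 3: 12.0 × 1.125³ = 17.09

9.48px, 10.67px, 12.00px, 13.50px, 15.19px, 17.09px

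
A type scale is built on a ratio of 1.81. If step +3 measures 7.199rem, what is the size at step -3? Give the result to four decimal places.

0.2047rem

The gap is -3 − (3) = -6 steps, so the factor is 1.81^-6.
7.199 ÷ 1.81⁶ = 7.199 ÷ 35.16183 ≈ 0.2047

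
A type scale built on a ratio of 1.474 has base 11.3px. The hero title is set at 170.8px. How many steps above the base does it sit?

7

1.474ⁿ = 170.8 / 11.3 = 15.1150
n = ln(15.1150) / ln(1.474) = 2.7157 / 0.3880 ≈ 7.00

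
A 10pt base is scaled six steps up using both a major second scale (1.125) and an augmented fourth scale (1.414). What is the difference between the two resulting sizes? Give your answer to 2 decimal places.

Major second: 10.0 × 1.125⁶ = 20.2729pt
Augmented fourth: 10.0 × 1.414⁶ = 79.9275pt
Difference: 79.9275 − 20.2729 = 59.6546pt

59.65pt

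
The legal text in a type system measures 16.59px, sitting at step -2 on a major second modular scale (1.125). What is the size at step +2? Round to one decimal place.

26.6px

16.59 × 1.125⁴ = 16.59 × 1.60181 ≈ 26.574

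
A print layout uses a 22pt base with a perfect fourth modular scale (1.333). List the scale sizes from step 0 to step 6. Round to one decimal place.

Step 0: 22pt
Step 1: 22.0 × 1.333 = 29.3
Step 2: 22.0 × 1.333² = 39.1
Step 3: 22.0 × 1.333³ = 52.1
Step 4: 22.0 × 1.333⁴ = 69.5
Step 5: 22.0 × 1.333⁵ = 92.6
Step 6: 22.0 × 1.333⁶ = 123.4

22.0pt, 29.3pt, 39.1pt, 52.1pt, 69.5pt, 92.6pt, 123.4pt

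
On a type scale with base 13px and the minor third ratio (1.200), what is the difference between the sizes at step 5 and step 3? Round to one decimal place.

Step 3: 13.0 × 1.200³ = 22.464px
Step 5: 13.0 × 1.200⁵ = 32.348px
Difference: 32.348 − 22.464 = 9.884px

9.9px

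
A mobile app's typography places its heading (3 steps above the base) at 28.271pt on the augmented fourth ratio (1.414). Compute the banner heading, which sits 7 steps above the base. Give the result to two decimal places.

113.02pt

The gap is 7 − (3) = 4 steps, so the factor is 1.414^4.
28.271 × 1.414⁴ = 28.271 × 3.99758 ≈ 113.016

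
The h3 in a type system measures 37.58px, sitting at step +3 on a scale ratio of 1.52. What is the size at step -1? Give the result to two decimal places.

7.04px

37.58 ÷ 1.52⁴ = 37.58 ÷ 5.33795 ≈ 7.040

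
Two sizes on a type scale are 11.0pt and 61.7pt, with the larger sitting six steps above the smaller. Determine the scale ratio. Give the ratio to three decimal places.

The ratio satisfies 11.0 × r⁶ = 61.7, so r = (61.7 / 11.0)^(1/6).
r = 5.6091^(1/6) ≈ 1.3330

1.333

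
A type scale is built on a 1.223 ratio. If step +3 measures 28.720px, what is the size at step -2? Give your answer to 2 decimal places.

Moving from step +3 to step -2 is 5 steps down, so divide by r⁵.
28.720 ÷ 1.223⁵ = 28.720 ÷ 2.73610 ≈ 10.497

10.50px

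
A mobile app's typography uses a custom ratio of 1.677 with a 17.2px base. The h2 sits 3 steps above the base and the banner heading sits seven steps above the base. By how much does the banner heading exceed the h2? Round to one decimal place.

560.5px

Step 3: 17.2 × 1.677³ = 81.120px
Step 7: 17.2 × 1.677⁷ = 641.593px
Difference: 641.593 − 81.120 = 560.473px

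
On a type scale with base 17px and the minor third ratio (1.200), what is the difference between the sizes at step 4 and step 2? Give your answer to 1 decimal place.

Step 2: 17.0 × 1.200² = 24.480px
Step 4: 17.0 × 1.200⁴ = 35.251px
Difference: 35.251 − 24.480 = 10.771px

10.8px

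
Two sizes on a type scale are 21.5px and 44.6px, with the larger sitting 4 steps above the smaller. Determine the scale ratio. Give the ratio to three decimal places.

1.200

The ratio satisfies 21.5 × r⁴ = 44.6, so r = (44.6 / 21.5)^(1/4).
r = 2.0744^(1/4) ≈ 1.2001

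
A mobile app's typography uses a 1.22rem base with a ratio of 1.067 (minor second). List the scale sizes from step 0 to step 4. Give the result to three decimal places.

Step 0: 1.22rem
Step 1: 1.22 × 1.067 = 1.302
Step 2: 1.22 × 1.067² = 1.389
Step 3: 1.22 × 1.067³ = 1.482
Step 4: 1.22 × 1.067⁴ = 1.581

1.220rem, 1.302rem, 1.389rem, 1.482rem, 1.581rem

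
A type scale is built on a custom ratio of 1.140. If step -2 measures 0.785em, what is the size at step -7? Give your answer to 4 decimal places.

0.785 ÷ 1.140⁵ = 0.785 ÷ 1.92541 ≈ 0.4077

0.4077em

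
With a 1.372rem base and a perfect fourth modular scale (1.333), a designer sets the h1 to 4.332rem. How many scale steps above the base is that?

1.333ⁿ = 4.332 / 1.372 = 3.1574
n = ln(3.1574) / ln(1.333) = 1.1498 / 0.2874 ≈ 4.00

4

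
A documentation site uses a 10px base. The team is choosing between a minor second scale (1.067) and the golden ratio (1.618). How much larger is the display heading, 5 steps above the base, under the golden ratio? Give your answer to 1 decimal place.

97.1px

Minor second: 10.0 × 1.067⁵ = 13.830px
Golden ratio: 10.0 × 1.618⁵ = 110.890px
Difference: 110.890 − 13.830 = 97.060px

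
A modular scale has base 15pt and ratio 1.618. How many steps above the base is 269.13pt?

6

1.618ⁿ = 269.13 / 15 = 17.9420
n = ln(17.9420) / ln(1.618) = 2.8871 / 0.4812 ≈ 6.00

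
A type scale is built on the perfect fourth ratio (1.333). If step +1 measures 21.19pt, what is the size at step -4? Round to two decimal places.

21.19 ÷ 1.333⁵ = 21.19 ÷ 4.20873 ≈ 5.035

5.03pt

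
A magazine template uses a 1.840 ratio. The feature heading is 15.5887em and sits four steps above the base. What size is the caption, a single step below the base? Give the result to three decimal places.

15.5887 ÷ 1.840⁵ = 15.5887 ÷ 21.09061 ≈ 0.739

0.739em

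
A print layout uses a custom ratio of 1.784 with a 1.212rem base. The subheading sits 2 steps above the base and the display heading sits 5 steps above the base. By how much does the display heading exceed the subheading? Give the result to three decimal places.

18.044rem

Step 2: 1.212 × 1.784² = 3.85738rem
Step 5: 1.212 × 1.784⁵ = 21.90165rem
Difference: 21.90165 − 3.85738 = 18.04427rem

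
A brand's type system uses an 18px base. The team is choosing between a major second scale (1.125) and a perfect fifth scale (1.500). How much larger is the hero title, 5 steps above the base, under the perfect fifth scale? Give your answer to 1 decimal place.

104.3px

Major second: 18.0 × 1.125⁵ = 32.437px
Perfect fifth: 18.0 × 1.500⁵ = 136.688px
Difference: 136.688 − 32.437 = 104.251px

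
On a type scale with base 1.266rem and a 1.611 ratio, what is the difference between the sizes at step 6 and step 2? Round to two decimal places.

Step 2: 1.266 × 1.611² = 3.2857rem
Step 6: 1.266 × 1.611⁶ = 22.1313rem
Difference: 22.1313 − 3.2857 = 18.8456rem

18.85rem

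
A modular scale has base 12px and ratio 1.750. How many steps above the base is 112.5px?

4

1.750ⁿ = 112.5 / 12 = 9.3750
n = ln(9.3750) / ln(1.750) = 2.2380 / 0.5596 ≈ 4.00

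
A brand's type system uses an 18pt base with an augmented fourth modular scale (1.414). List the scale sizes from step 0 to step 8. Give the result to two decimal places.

Step 0: 18pt
Step 1: 18.0 × 1.414 = 25.45
Step 2: 18.0 × 1.414² = 35.99
Step 3: 18.0 × 1.414³ = 50.89
Step 4: 18.0 × 1.414⁴ = 71.96
Step 5: 18.0 × 1.414⁵ = 101.75
Step 6: 18.0 × 1.414⁶ = 143.87
Step 7: 18.0 × 1.414⁷ = 203.43
Step 8: 18.0 × 1.414⁸ = 287.65

18.00pt, 25.45pt, 35.99pt, 50.89pt, 71.96pt, 101.75pt, 143.87pt, 203.43pt, 287.65pt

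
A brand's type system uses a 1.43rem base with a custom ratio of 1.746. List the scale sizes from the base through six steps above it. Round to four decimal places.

Step 0: 1.43rem
Step 1: 1.43 × 1.746 = 2.4968
Step 2: 1.43 × 1.746² = 4.3594
Step 3: 1.43 × 1.746³ = 7.6115
Step 4: 1.43 × 1.746⁴ = 13.2896
Step 5: 1.43 × 1.746⁵ = 23.2037
Step 6: 1.43 × 1.746⁶ = 40.5137

1.4300rem, 2.4968rem, 4.3594rem, 7.6115rem, 13.2896rem, 23.2037rem, 40.5137rem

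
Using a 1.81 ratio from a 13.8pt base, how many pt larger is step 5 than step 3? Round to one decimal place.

Step 3: 13.8 × 1.81³ = 81.830pt
Step 5: 13.8 × 1.81⁵ = 268.085pt
Difference: 268.085 − 81.830 = 186.255pt

186.3pt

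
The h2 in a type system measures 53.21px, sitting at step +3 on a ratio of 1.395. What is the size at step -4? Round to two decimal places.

53.21 ÷ 1.395⁷ = 53.21 ÷ 10.28062 ≈ 5.176

5.18px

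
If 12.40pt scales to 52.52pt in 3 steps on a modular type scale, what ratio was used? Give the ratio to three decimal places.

1.618

r³ = 52.52 / 12.40, so r = (52.52/12.40)^(1/3).
r = 4.2355^(1/3) ≈ 1.6180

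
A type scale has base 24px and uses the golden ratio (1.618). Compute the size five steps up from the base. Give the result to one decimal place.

266.1px

24.0 × 1.618⁵ = 24.0 × 11.08901 ≈ 266.14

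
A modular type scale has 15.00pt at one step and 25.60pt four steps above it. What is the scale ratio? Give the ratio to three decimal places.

The ratio satisfies 15.00 × r⁴ = 25.60, so r = (25.60 / 15.00)^(1/4).
r = 1.7067^(1/4) ≈ 1.1430

1.143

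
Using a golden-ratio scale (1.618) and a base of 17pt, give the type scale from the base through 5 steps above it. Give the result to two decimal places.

17.00pt, 27.51pt, 44.50pt, 72.01pt, 116.51pt, 188.51pt

Step 0: 17pt
Step 1: 17.0 × 1.618 = 27.51
Step 2: 17.0 × 1.618² = 44.50
Step 3: 17.0 × 1.618³ = 72.01
Step 4: 17.0 × 1.618⁴ = 116.51
Step 5: 17.0 × 1.618⁵ = 188.51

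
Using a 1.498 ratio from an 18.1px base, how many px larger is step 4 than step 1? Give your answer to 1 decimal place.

Step 1: 18.1 × 1.498 = 27.114px
Step 4: 18.1 × 1.498⁴ = 91.144px
Difference: 91.144 − 27.114 = 64.030px

64.0px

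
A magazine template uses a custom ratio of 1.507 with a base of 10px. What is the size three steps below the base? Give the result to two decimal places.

10.0 ÷ 1.507³ = 10.0 ÷ 3.42247 ≈ 2.92

2.92px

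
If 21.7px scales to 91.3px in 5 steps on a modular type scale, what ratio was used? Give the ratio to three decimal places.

1.333

The ratio satisfies 21.7 × r⁵ = 91.3, so r = (91.3 / 21.7)^(1/5).
r = 4.2074^(1/5) ≈ 1.3329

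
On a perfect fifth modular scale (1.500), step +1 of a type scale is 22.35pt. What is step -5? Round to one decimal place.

The gap is -5 − (1) = -6 steps, so the factor is 1.500^-6.
22.35 ÷ 1.500⁶ = 22.35 ÷ 11.39062 ≈ 1.962

2.0pt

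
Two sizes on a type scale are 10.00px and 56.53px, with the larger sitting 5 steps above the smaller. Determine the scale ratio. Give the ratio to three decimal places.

1.414

r⁵ = 56.53 / 10.00, so r = (56.53/10.00)^(1/5).
r = 5.6530^(1/5) ≈ 1.4140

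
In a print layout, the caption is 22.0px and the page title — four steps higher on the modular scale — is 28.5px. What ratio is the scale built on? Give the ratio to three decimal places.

The ratio satisfies 22.0 × r⁴ = 28.5, so r = (28.5 / 22.0)^(1/4).
r = 1.2955^(1/4) ≈ 1.0669

1.067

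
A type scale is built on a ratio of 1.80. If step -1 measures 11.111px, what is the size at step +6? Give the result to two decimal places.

Moving from step -1 to step +6 is 7 steps up, so multiply by r⁷.
11.111 × 1.80⁷ = 11.111 × 61.22200 ≈ 680.238

680.24px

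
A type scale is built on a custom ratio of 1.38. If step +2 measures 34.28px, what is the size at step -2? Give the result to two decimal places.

9.45px

34.28 ÷ 1.38⁴ = 34.28 ÷ 3.62674 ≈ 9.452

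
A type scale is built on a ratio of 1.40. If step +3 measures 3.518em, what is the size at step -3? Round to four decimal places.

0.4672em

3.518 ÷ 1.40⁶ = 3.518 ÷ 7.52954 ≈ 0.4672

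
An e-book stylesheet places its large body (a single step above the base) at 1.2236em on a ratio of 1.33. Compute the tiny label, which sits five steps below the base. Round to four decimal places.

Moving from step +1 to step -5 is 6 steps down, so divide by r⁶.
1.2236 ÷ 1.33⁶ = 1.2236 ÷ 5.53490 ≈ 0.2211

0.2211em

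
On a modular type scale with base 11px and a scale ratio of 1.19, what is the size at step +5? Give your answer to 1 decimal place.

26.2px

Each step on a modular scale multiplies by the ratio, so the size n steps from the base is base × ratioⁿ.
11.0 × 1.19⁵ = 11.0 × 2.38635 ≈ 26.25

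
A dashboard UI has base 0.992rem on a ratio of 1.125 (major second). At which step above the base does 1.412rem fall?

1.125ⁿ = 1.412 / 0.992 = 1.4234
n = ln(1.4234) / ln(1.125) = 0.3530 / 0.1178 ≈ 3.00

3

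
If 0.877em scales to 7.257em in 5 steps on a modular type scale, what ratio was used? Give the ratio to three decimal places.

1.526

r⁵ = 7.257 / 0.877, so r = (7.257/0.877)^(1/5).
r = 8.2748^(1/5) ≈ 1.5260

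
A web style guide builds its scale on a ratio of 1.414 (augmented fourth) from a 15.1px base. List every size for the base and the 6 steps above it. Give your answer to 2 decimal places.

15.10px, 21.35px, 30.19px, 42.69px, 60.36px, 85.35px, 120.69px

Step 0: 15.1px
Step 1: 15.1 × 1.414 = 21.35
Step 2: 15.1 × 1.414² = 30.19
Step 3: 15.1 × 1.414³ = 42.69
Step 4: 15.1 × 1.414⁴ = 60.36
Step 5: 15.1 × 1.414⁵ = 85.35
Step 6: 15.1 × 1.414⁶ = 120.69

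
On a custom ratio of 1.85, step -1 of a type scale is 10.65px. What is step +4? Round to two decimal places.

10.65 × 1.85⁵ = 10.65 × 21.66999 ≈ 230.785

230.79px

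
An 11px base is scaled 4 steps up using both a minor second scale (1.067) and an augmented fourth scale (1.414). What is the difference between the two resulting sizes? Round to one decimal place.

29.7px

Minor second: 11.0 × 1.067⁴ = 14.258px
Augmented fourth: 11.0 × 1.414⁴ = 43.973px
Difference: 43.973 − 14.258 = 29.715px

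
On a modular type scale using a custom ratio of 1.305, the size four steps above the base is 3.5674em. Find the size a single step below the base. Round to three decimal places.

Moving from step +4 to step -1 is 5 steps down, so divide by r⁵.
3.5674 ÷ 1.305⁵ = 3.5674 ÷ 3.78488 ≈ 0.943

0.943em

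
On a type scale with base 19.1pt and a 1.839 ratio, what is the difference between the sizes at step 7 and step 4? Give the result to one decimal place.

1140.2pt

Step 4: 19.1 × 1.839⁴ = 218.454pt
Step 7: 19.1 × 1.839⁷ = 1358.643pt
Difference: 1358.643 − 218.454 = 1140.189pt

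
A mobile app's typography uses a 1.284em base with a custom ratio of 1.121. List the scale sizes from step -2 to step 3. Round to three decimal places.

Step -2: 1.284 ÷ 1.121² = 1.022
Step -1: 1.284 ÷ 1.121 = 1.145
Step 0: 1.284em
Step 1: 1.284 × 1.121 = 1.439
Step 2: 1.284 × 1.121² = 1.614
Step 3: 1.284 × 1.121³ = 1.809

1.022em, 1.145em, 1.284em, 1.439em, 1.614em, 1.809em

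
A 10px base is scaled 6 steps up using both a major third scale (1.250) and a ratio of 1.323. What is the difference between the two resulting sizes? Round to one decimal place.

Major third: 10.0 × 1.250⁶ = 38.147px
At 1.323: 10.0 × 1.323⁶ = 53.624px
Difference: 53.624 − 38.147 = 15.477px

15.5px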